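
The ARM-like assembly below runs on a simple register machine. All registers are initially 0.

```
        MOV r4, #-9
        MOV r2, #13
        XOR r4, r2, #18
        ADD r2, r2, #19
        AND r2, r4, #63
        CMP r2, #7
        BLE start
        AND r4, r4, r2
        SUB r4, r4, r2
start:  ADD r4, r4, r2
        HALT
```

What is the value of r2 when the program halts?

31

r4=-9
r2=13
r4=13^18=31
r2=13+19=32
r2=31&63=31
CMP r2, #7  (cmp 31,7)
BLE start: not taken
r4=31&31=31
r4=31-31=0
r4=0+31=31
halt.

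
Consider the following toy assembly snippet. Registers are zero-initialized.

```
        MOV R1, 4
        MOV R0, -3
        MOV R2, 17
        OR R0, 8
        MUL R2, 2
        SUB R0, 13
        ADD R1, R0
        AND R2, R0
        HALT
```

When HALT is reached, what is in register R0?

-16

R1=4
R0=-3
R2=17
R0=(-3)|8=-3
R2=17*2=34
R0=(-3)-13=-16
R1=4+(-16)=-12
R2=34&(-16)=32
halt.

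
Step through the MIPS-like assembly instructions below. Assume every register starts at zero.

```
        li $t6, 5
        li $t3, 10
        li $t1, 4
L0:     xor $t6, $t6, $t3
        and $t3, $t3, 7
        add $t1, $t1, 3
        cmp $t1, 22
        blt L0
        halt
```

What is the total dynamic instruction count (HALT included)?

34

li $t6, 5 → $t6=5
li $t3, 10 → $t3=10
li $t1, 4 → $t1=4
xor $t6, $t6, $t3 → $t6=5^10=15
and $t3, $t3, 7 → $t3=10&7=2
add $t1, $t1, 3 → $t1=4+3=7
cmp $t1, 22  (cmp 7,22)
blt L0: taken
xor $t6, $t6, $t3 → $t6=15^2=13
and $t3, $t3, 7 → $t3=2&7=2
add $t1, $t1, 3 → $t1=7+3=10
cmp $t1, 22  (cmp 10,22)
blt L0: taken
xor $t6, $t6, $t3 → $t6=13^2=15
and $t3, $t3, 7 → $t3=2&7=2
add $t1, $t1, 3 → $t1=10+3=13
cmp $t1, 22  (cmp 13,22)
blt L0: taken
xor $t6, $t6, $t3 → $t6=15^2=13
and $t3, $t3, 7 → $t3=2&7=2
add $t1, $t1, 3 → $t1=13+3=16
cmp $t1, 22  (cmp 16,22)
blt L0: taken
xor $t6, $t6, $t3 → $t6=13^2=15
and $t3, $t3, 7 → $t3=2&7=2
add $t1, $t1, 3 → $t1=16+3=19
cmp $t1, 22  (cmp 19,22)
blt L0: taken
xor $t6, $t6, $t3 → $t6=15^2=13
and $t3, $t3, 7 → $t3=2&7=2
add $t1, $t1, 3 → $t1=19+3=22
cmp $t1, 22  (cmp 22,22)
blt L0: not taken
halt.
Total executed instructions: 34.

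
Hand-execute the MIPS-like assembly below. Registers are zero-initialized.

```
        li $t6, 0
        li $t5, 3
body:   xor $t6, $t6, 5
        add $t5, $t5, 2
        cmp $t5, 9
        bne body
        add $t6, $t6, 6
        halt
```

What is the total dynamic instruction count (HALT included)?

16

li $t6, 0 → $t6=0
li $t5, 3 → $t5=3
xor $t6, $t6, 5 → $t6=0^5=5
add $t5, $t5, 2 → $t5=3+2=5
cmp $t5, 9  (cmp 5,9)
bne body: taken
xor $t6, $t6, 5 → $t6=5^5=0
add $t5, $t5, 2 → $t5=5+2=7
cmp $t5, 9  (cmp 7,9)
bne body: taken
xor $t6, $t6, 5 → $t6=0^5=5
add $t5, $t5, 2 → $t5=7+2=9
cmp $t5, 9  (cmp 9,9)
bne body: not taken
add $t6, $t6, 6 → $t6=5+6=11
halt.
Total executed instructions: 16.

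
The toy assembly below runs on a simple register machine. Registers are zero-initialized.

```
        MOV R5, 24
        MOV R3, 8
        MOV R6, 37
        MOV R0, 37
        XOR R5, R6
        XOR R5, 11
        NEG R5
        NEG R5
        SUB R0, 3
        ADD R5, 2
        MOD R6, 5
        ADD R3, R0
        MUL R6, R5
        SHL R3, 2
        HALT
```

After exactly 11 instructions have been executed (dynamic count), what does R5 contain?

56

MOV R5, 24 → R5=24
MOV R3, 8 → R3=8
MOV R6, 37 → R6=37
MOV R0, 37 → R0=37
XOR R5, R6 → R5=24^37=61
XOR R5, 11 → R5=61^11=54
NEG R5 → R5=-(54)=-54
NEG R5 → R5=-(-54)=54
SUB R0, 3 → R0=37-3=34
ADD R5, 2 → R5=54+2=56
MOD R6, 5 → R6=37%5=2
After step 11: R5 = 56.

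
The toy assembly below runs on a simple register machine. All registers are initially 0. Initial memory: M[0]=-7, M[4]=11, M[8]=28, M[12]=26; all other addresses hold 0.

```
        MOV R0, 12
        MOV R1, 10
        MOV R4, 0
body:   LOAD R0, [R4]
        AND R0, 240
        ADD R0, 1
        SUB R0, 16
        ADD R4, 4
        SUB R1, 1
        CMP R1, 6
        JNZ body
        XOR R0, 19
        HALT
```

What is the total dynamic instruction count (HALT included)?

after MOV R0, 12: R0=12
after MOV R1, 10: R1=10
after MOV R4, 0: R4=0
after LOAD R0, [R4]: R0=M[0]=-7
after AND R0, 240: R0=(-7)&240=240
after ADD R0, 1: R0=240+1=241
after SUB R0, 16: R0=241-16=225
after ADD R4, 4: R4=0+4=4
after SUB R1, 1: R1=10-1=9
CMP R1, 6  (cmp 9,6)
JNZ body: taken
after LOAD R0, [R4]: R0=M[4]=11
after AND R0, 240: R0=11&240=0
after ADD R0, 1: R0=0+1=1
after SUB R0, 16: R0=1-16=-15
after ADD R4, 4: R4=4+4=8
after SUB R1, 1: R1=9-1=8
CMP R1, 6  (cmp 8,6)
JNZ body: taken
after LOAD R0, [R4]: R0=M[8]=28
after AND R0, 240: R0=28&240=16
after ADD R0, 1: R0=16+1=17
after SUB R0, 16: R0=17-16=1
after ADD R4, 4: R4=8+4=12
after SUB R1, 1: R1=8-1=7
CMP R1, 6  (cmp 7,6)
JNZ body: taken
after LOAD R0, [R4]: R0=M[12]=26
after AND R0, 240: R0=26&240=16
after ADD R0, 1: R0=16+1=17
after SUB R0, 16: R0=17-16=1
after ADD R4, 4: R4=12+4=16
after SUB R1, 1: R1=7-1=6
CMP R1, 6  (cmp 6,6)
JNZ body: not taken
after XOR R0, 19: R0=1^19=18
halt.
Total executed instructions: 37.

37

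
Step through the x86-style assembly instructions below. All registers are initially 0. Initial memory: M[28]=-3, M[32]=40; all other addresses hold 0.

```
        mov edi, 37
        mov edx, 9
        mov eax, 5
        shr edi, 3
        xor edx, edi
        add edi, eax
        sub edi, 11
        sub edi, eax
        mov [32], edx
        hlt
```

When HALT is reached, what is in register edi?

edi=37
edx=9
eax=5
edi=37>>3=4
edx=9^4=13
edi=4+5=9
edi=9-11=-2
edi=(-2)-5=-7
mov [32], edx → M[32]=13
halt.

-7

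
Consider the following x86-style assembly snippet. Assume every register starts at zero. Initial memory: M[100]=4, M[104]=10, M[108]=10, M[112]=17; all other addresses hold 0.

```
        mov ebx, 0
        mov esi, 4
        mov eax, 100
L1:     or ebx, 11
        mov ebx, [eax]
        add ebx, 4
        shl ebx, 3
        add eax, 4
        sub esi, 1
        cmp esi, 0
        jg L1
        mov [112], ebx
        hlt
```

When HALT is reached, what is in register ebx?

after mov ebx, 0: ebx=0
after mov esi, 4: esi=4
after mov eax, 100: eax=100
after or ebx, 11: ebx=0|11=11
after mov ebx, [eax]: ebx=M[100]=4
after add ebx, 4: ebx=4+4=8
after shl ebx, 3: ebx=8<<3=64
after add eax, 4: eax=100+4=104
after sub esi, 1: esi=4-1=3
cmp esi, 0  (cmp 3,0)
jg L1: taken
after or ebx, 11: ebx=64|11=75
after mov ebx, [eax]: ebx=M[104]=10
after add ebx, 4: ebx=10+4=14
after shl ebx, 3: ebx=14<<3=112
after add eax, 4: eax=104+4=108
after sub esi, 1: esi=3-1=2
cmp esi, 0  (cmp 2,0)
jg L1: taken
after or ebx, 11: ebx=112|11=123
after mov ebx, [eax]: ebx=M[108]=10
after add ebx, 4: ebx=10+4=14
after shl ebx, 3: ebx=14<<3=112
after add eax, 4: eax=108+4=112
after sub esi, 1: esi=2-1=1
cmp esi, 0  (cmp 1,0)
jg L1: taken
after or ebx, 11: ebx=112|11=123
after mov ebx, [eax]: ebx=M[112]=17
after add ebx, 4: ebx=17+4=21
after shl ebx, 3: ebx=21<<3=168
after add eax, 4: eax=112+4=116
after sub esi, 1: esi=1-1=0
cmp esi, 0  (cmp 0,0)
jg L1: not taken
mov [112], ebx → M[112]=168
halt.

168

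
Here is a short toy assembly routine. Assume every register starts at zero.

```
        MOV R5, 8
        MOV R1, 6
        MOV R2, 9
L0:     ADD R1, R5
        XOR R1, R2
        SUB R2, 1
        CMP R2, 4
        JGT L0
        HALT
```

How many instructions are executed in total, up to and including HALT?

R5=8
R1=6
R2=9
R1=6+8=14
R1=14^9=7
R2=9-1=8
CMP R2, 4  (cmp 8,4)
JGT L0: taken
R1=7+8=15
R1=15^8=7
R2=8-1=7
CMP R2, 4  (cmp 7,4)
JGT L0: taken
R1=7+8=15
R1=15^7=8
R2=7-1=6
CMP R2, 4  (cmp 6,4)
JGT L0: taken
R1=8+8=16
R1=16^6=22
R2=6-1=5
CMP R2, 4  (cmp 5,4)
JGT L0: taken
R1=22+8=30
R1=30^5=27
R2=5-1=4
CMP R2, 4  (cmp 4,4)
JGT L0: not taken
halt.
Total executed instructions: 29.

29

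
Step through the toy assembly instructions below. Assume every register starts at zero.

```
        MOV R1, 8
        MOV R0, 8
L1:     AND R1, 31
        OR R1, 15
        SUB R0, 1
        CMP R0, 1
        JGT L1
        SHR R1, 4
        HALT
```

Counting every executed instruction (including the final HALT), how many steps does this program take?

39

MOV R1, 8 → R1=8
MOV R0, 8 → R0=8
AND R1, 31 → R1=8&31=8
OR R1, 15 → R1=8|15=15
SUB R0, 1 → R0=8-1=7
CMP R0, 1  (cmp 7,1)
JGT L1: taken
AND R1, 31 → R1=15&31=15
OR R1, 15 → R1=15|15=15
SUB R0, 1 → R0=7-1=6
CMP R0, 1  (cmp 6,1)
JGT L1: taken
AND R1, 31 → R1=15&31=15
OR R1, 15 → R1=15|15=15
SUB R0, 1 → R0=6-1=5
CMP R0, 1  (cmp 5,1)
JGT L1: taken
AND R1, 31 → R1=15&31=15
OR R1, 15 → R1=15|15=15
SUB R0, 1 → R0=5-1=4
CMP R0, 1  (cmp 4,1)
JGT L1: taken
AND R1, 31 → R1=15&31=15
OR R1, 15 → R1=15|15=15
SUB R0, 1 → R0=4-1=3
CMP R0, 1  (cmp 3,1)
JGT L1: taken
AND R1, 31 → R1=15&31=15
OR R1, 15 → R1=15|15=15
SUB R0, 1 → R0=3-1=2
CMP R0, 1  (cmp 2,1)
JGT L1: taken
AND R1, 31 → R1=15&31=15
OR R1, 15 → R1=15|15=15
SUB R0, 1 → R0=2-1=1
CMP R0, 1  (cmp 1,1)
JGT L1: not taken
SHR R1, 4 → R1=15>>4=0
halt.
Total executed instructions: 39.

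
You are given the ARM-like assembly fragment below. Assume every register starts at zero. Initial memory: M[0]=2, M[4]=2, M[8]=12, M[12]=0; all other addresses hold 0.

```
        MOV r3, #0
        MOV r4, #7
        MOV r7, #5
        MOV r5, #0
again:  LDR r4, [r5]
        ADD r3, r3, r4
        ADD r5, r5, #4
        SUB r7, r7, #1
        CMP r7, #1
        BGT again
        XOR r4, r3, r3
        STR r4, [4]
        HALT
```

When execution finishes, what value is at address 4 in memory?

0

after MOV r3, #0: r3=0
after MOV r4, #7: r4=7
after MOV r7, #5: r7=5
after MOV r5, #0: r5=0
after LDR r4, [r5]: r4=M[0]=2
after ADD r3, r3, r4: r3=0+2=2
after ADD r5, r5, #4: r5=0+4=4
after SUB r7, r7, #1: r7=5-1=4
CMP r7, #1  (cmp 4,1)
BGT again: taken
after LDR r4, [r5]: r4=M[4]=2
after ADD r3, r3, r4: r3=2+2=4
after ADD r5, r5, #4: r5=4+4=8
after SUB r7, r7, #1: r7=4-1=3
CMP r7, #1  (cmp 3,1)
BGT again: taken
after LDR r4, [r5]: r4=M[8]=12
after ADD r3, r3, r4: r3=4+12=16
after ADD r5, r5, #4: r5=8+4=12
after SUB r7, r7, #1: r7=3-1=2
CMP r7, #1  (cmp 2,1)
BGT again: taken
after LDR r4, [r5]: r4=M[12]=0
after ADD r3, r3, r4: r3=16+0=16
after ADD r5, r5, #4: r5=12+4=16
after SUB r7, r7, #1: r7=2-1=1
CMP r7, #1  (cmp 1,1)
BGT again: not taken
after XOR r4, r3, r3: r4=16^16=0
STR r4, [4] → M[4]=0
halt.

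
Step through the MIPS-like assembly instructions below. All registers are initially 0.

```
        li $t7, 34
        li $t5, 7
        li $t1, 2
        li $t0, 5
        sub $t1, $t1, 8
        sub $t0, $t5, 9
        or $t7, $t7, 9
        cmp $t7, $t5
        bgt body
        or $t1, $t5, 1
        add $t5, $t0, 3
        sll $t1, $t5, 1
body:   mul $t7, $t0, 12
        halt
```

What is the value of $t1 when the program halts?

$t7=34
$t5=7
$t1=2
$t0=5
$t1=2-8=-6
$t0=7-9=-2
$t7=34|9=43
cmp $t7, $t5  (cmp 43,7)
bgt body: taken
$t7=(-2)*12=-24
halt.

-6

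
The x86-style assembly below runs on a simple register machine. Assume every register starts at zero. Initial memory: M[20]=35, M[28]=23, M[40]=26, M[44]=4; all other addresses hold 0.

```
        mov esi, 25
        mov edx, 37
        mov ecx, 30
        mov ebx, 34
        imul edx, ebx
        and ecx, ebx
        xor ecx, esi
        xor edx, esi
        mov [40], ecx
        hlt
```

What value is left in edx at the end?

1267

after mov esi, 25: esi=25
after mov edx, 37: edx=37
after mov ecx, 30: ecx=30
after mov ebx, 34: ebx=34
after imul edx, ebx: edx=37*34=1258
after and ecx, ebx: ecx=30&34=2
after xor ecx, esi: ecx=2^25=27
after xor edx, esi: edx=1258^25=1267
mov [40], ecx → M[40]=27
halt.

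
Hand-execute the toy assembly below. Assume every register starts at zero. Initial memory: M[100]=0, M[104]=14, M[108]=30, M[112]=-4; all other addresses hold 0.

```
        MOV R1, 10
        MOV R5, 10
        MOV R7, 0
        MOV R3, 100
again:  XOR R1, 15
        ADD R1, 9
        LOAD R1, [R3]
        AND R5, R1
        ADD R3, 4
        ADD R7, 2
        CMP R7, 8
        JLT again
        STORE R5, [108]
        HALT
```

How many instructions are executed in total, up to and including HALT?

R1=10
R5=10
R7=0
R3=100
R1=10^15=5
R1=5+9=14
R1=M[100]=0
R5=10&0=0
R3=100+4=104
R7=0+2=2
CMP R7, 8  (cmp 2,8)
JLT again: taken
R1=0^15=15
R1=15+9=24
R1=M[104]=14
R5=0&14=0
R3=104+4=108
R7=2+2=4
CMP R7, 8  (cmp 4,8)
JLT again: taken
R1=14^15=1
R1=1+9=10
R1=M[108]=30
R5=0&30=0
R3=108+4=112
R7=4+2=6
CMP R7, 8  (cmp 6,8)
JLT again: taken
R1=30^15=17
R1=17+9=26
R1=M[112]=-4
R5=0&(-4)=0
R3=112+4=116
R7=6+2=8
CMP R7, 8  (cmp 8,8)
JLT again: not taken
STORE R5, [108] → M[108]=0
halt.
Total executed instructions: 38.

38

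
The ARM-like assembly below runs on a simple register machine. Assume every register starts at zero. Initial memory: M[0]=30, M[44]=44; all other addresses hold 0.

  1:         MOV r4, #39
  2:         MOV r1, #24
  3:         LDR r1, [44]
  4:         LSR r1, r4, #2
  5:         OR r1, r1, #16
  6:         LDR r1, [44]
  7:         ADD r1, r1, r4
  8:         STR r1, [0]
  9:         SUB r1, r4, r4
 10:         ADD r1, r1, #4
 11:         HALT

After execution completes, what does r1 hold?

after MOV r4, #39: r4=39
after MOV r1, #24: r1=24
after LDR r1, [44]: r1=M[44]=44
after LSR r1, r4, #2: r1=39>>2=9
after OR r1, r1, #16: r1=9|16=25
after LDR r1, [44]: r1=M[44]=44
after ADD r1, r1, r4: r1=44+39=83
STR r1, [0] → M[0]=83
after SUB r1, r4, r4: r1=39-39=0
after ADD r1, r1, #4: r1=0+4=4
halt.

4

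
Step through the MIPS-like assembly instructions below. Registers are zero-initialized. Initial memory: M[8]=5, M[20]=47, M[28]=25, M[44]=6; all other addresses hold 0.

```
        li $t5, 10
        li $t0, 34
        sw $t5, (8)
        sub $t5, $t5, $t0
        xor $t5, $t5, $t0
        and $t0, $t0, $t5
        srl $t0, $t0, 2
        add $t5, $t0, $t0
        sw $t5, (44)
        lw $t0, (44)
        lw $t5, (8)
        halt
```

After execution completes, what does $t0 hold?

li $t5, 10 → $t5=10
li $t0, 34 → $t0=34
sw $t5, (8) → M[8]=10
sub $t5, $t5, $t0 → $t5=10-34=-24
xor $t5, $t5, $t0 → $t5=(-24)^34=-54
and $t0, $t0, $t5 → $t0=34&(-54)=2
srl $t0, $t0, 2 → $t0=2>>2=0
add $t5, $t0, $t0 → $t5=0+0=0
sw $t5, (44) → M[44]=0
lw $t0, (44) → $t0=M[44]=0
lw $t5, (8) → $t5=M[8]=10
halt.

0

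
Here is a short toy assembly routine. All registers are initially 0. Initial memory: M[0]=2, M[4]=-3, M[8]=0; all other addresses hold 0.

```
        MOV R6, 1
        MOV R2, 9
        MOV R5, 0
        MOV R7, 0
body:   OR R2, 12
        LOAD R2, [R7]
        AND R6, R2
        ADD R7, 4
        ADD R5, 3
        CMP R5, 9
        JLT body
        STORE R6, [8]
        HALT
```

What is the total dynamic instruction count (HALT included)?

27

MOV R6, 1 → R6=1
MOV R2, 9 → R2=9
MOV R5, 0 → R5=0
MOV R7, 0 → R7=0
OR R2, 12 → R2=9|12=13
LOAD R2, [R7] → R2=M[0]=2
AND R6, R2 → R6=1&2=0
ADD R7, 4 → R7=0+4=4
ADD R5, 3 → R5=0+3=3
CMP R5, 9  (cmp 3,9)
JLT body: taken
OR R2, 12 → R2=2|12=14
LOAD R2, [R7] → R2=M[4]=-3
AND R6, R2 → R6=0&(-3)=0
ADD R7, 4 → R7=4+4=8
ADD R5, 3 → R5=3+3=6
CMP R5, 9  (cmp 6,9)
JLT body: taken
OR R2, 12 → R2=(-3)|12=-3
LOAD R2, [R7] → R2=M[8]=0
AND R6, R2 → R6=0&0=0
ADD R7, 4 → R7=8+4=12
ADD R5, 3 → R5=6+3=9
CMP R5, 9  (cmp 9,9)
JLT body: not taken
STORE R6, [8] → M[8]=0
halt.
Total executed instructions: 27.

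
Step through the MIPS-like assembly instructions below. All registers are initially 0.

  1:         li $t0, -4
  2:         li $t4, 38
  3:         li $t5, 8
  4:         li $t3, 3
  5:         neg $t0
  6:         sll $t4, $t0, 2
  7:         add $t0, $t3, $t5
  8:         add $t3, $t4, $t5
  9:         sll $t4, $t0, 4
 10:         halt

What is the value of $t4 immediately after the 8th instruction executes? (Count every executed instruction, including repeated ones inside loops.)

li $t0, -4 → $t0=-4
li $t4, 38 → $t4=38
li $t5, 8 → $t5=8
li $t3, 3 → $t3=3
neg $t0 → $t0=-(-4)=4
sll $t4, $t0, 2 → $t4=4<<2=16
add $t0, $t3, $t5 → $t0=3+8=11
add $t3, $t4, $t5 → $t3=16+8=24
After step 8: $t4 = 16.

16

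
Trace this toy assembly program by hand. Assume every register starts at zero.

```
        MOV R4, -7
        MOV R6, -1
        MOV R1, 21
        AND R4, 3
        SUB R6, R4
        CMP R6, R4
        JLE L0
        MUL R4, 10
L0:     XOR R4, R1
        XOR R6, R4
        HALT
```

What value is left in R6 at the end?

after MOV R4, -7: R4=-7
after MOV R6, -1: R6=-1
after MOV R1, 21: R1=21
after AND R4, 3: R4=(-7)&3=1
after SUB R6, R4: R6=(-1)-1=-2
CMP R6, R4  (cmp -2,1)
JLE L0: taken
after XOR R4, R1: R4=1^21=20
after XOR R6, R4: R6=(-2)^20=-22
halt.

-22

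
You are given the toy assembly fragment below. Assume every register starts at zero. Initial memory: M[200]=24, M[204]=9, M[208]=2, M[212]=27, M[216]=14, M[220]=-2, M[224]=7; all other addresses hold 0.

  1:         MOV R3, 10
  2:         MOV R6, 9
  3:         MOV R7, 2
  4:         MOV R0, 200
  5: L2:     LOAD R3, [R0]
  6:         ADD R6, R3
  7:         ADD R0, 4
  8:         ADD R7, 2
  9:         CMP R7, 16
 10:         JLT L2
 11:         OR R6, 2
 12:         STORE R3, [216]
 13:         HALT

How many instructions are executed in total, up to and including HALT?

49

R3=10
R6=9
R7=2
R0=200
R3=M[200]=24
R6=9+24=33
R0=200+4=204
R7=2+2=4
CMP R7, 16  (cmp 4,16)
JLT L2: taken
R3=M[204]=9
R6=33+9=42
R0=204+4=208
R7=4+2=6
CMP R7, 16  (cmp 6,16)
JLT L2: taken
R3=M[208]=2
R6=42+2=44
R0=208+4=212
R7=6+2=8
CMP R7, 16  (cmp 8,16)
JLT L2: taken
R3=M[212]=27
R6=44+27=71
R0=212+4=216
R7=8+2=10
CMP R7, 16  (cmp 10,16)
JLT L2: taken
R3=M[216]=14
R6=71+14=85
R0=216+4=220
R7=10+2=12
CMP R7, 16  (cmp 12,16)
JLT L2: taken
R3=M[220]=-2
R6=85+(-2)=83
R0=220+4=224
R7=12+2=14
CMP R7, 16  (cmp 14,16)
JLT L2: taken
R3=M[224]=7
R6=83+7=90
R0=224+4=228
R7=14+2=16
CMP R7, 16  (cmp 16,16)
JLT L2: not taken
R6=90|2=90
STORE R3, [216] → M[216]=7
halt.
Total executed instructions: 49.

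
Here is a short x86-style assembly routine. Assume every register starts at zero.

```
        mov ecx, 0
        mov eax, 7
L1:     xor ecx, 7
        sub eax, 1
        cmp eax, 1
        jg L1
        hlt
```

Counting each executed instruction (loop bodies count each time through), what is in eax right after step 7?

6

mov ecx, 0 → ecx=0
mov eax, 7 → eax=7
xor ecx, 7 → ecx=0^7=7
sub eax, 1 → eax=7-1=6
cmp eax, 1  (cmp 6,1)
jg L1: taken
xor ecx, 7 → ecx=7^7=0
After step 7: eax = 6.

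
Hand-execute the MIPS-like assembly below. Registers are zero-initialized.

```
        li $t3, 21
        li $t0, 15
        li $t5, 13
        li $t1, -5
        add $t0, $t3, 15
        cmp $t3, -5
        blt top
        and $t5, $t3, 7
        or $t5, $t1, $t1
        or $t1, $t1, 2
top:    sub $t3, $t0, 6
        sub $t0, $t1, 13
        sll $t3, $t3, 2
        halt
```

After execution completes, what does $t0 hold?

-18

after li $t3, 21: $t3=21
after li $t0, 15: $t0=15
after li $t5, 13: $t5=13
after li $t1, -5: $t1=-5
after add $t0, $t3, 15: $t0=21+15=36
cmp $t3, -5  (cmp 21,-5)
blt top: not taken
after and $t5, $t3, 7: $t5=21&7=5
after or $t5, $t1, $t1: $t5=(-5)|(-5)=-5
after or $t1, $t1, 2: $t1=(-5)|2=-5
after sub $t3, $t0, 6: $t3=36-6=30
after sub $t0, $t1, 13: $t0=(-5)-13=-18
after sll $t3, $t3, 2: $t3=30<<2=120
halt.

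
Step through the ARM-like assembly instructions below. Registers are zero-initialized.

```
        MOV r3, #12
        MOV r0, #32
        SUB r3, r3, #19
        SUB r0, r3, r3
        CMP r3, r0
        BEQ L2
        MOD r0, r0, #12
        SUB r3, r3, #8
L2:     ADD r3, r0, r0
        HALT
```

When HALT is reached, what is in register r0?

0

MOV r3, #12 → r3=12
MOV r0, #32 → r0=32
SUB r3, r3, #19 → r3=12-19=-7
SUB r0, r3, r3 → r0=(-7)-(-7)=0
CMP r3, r0  (cmp -7,0)
BEQ L2: not taken
MOD r0, r0, #12 → r0=0%12=0
SUB r3, r3, #8 → r3=(-7)-8=-15
ADD r3, r0, r0 → r3=0+0=0
halt.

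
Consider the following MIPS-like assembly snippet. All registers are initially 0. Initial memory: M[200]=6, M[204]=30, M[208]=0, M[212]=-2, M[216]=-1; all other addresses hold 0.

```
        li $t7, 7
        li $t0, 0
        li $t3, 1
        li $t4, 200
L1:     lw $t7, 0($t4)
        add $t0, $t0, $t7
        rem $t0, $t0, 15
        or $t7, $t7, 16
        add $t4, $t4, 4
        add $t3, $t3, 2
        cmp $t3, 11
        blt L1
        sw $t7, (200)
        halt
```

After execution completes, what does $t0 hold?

3

$t7=7
$t0=0
$t3=1
$t4=200
$t7=M[200]=6
$t0=0+6=6
$t0=6%15=6
$t7=6|16=22
$t4=200+4=204
$t3=1+2=3
cmp $t3, 11  (cmp 3,11)
blt L1: taken
$t7=M[204]=30
$t0=6+30=36
$t0=36%15=6
$t7=30|16=30
$t4=204+4=208
$t3=3+2=5
cmp $t3, 11  (cmp 5,11)
blt L1: taken
$t7=M[208]=0
$t0=6+0=6
$t0=6%15=6
$t7=0|16=16
$t4=208+4=212
$t3=5+2=7
cmp $t3, 11  (cmp 7,11)
blt L1: taken
$t7=M[212]=-2
$t0=6+(-2)=4
$t0=4%15=4
$t7=(-2)|16=-2
$t4=212+4=216
$t3=7+2=9
cmp $t3, 11  (cmp 9,11)
blt L1: taken
$t7=M[216]=-1
$t0=4+(-1)=3
$t0=3%15=3
$t7=(-1)|16=-1
$t4=216+4=220
$t3=9+2=11
cmp $t3, 11  (cmp 11,11)
blt L1: not taken
sw $t7, (200) → M[200]=-1
halt.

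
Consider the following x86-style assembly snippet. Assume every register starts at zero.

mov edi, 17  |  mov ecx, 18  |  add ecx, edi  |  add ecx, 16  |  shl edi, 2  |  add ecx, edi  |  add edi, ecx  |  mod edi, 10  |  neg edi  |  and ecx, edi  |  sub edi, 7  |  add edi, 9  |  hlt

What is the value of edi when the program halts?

after mov edi, 17: edi=17
after mov ecx, 18: ecx=18
after add ecx, edi: ecx=18+17=35
after add ecx, 16: ecx=35+16=51
after shl edi, 2: edi=17<<2=68
after add ecx, edi: ecx=51+68=119
after add edi, ecx: edi=68+119=187
after mod edi, 10: edi=187%10=7
after neg edi: edi=-(7)=-7
after and ecx, edi: ecx=119&(-7)=113
after sub edi, 7: edi=(-7)-7=-14
after add edi, 9: edi=(-14)+9=-5
halt.

-5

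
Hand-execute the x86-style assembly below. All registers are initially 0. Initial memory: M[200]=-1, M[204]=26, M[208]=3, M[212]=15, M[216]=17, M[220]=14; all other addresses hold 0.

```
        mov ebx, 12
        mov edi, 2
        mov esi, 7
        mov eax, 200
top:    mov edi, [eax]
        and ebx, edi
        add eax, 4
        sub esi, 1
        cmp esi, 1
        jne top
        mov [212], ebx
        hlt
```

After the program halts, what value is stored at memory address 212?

ebx=12
edi=2
esi=7
eax=200
edi=M[200]=-1
ebx=12&(-1)=12
eax=200+4=204
esi=7-1=6
cmp esi, 1  (cmp 6,1)
jne top: taken
edi=M[204]=26
ebx=12&26=8
eax=204+4=208
esi=6-1=5
cmp esi, 1  (cmp 5,1)
jne top: taken
edi=M[208]=3
ebx=8&3=0
eax=208+4=212
esi=5-1=4
cmp esi, 1  (cmp 4,1)
jne top: taken
edi=M[212]=15
ebx=0&15=0
eax=212+4=216
esi=4-1=3
cmp esi, 1  (cmp 3,1)
jne top: taken
edi=M[216]=17
ebx=0&17=0
eax=216+4=220
esi=3-1=2
cmp esi, 1  (cmp 2,1)
jne top: taken
edi=M[220]=14
ebx=0&14=0
eax=220+4=224
esi=2-1=1
cmp esi, 1  (cmp 1,1)
jne top: not taken
mov [212], ebx → M[212]=0
halt.

0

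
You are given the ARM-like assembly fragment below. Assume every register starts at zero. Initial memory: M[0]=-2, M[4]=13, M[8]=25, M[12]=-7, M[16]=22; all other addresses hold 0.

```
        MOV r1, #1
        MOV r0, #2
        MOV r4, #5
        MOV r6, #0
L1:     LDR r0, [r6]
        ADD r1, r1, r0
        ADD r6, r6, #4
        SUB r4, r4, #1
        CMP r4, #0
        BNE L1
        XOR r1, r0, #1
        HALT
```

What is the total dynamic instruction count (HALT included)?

36

r1=1
r0=2
r4=5
r6=0
r0=M[0]=-2
r1=1+(-2)=-1
r6=0+4=4
r4=5-1=4
CMP r4, #0  (cmp 4,0)
BNE L1: taken
r0=M[4]=13
r1=(-1)+13=12
r6=4+4=8
r4=4-1=3
CMP r4, #0  (cmp 3,0)
BNE L1: taken
r0=M[8]=25
r1=12+25=37
r6=8+4=12
r4=3-1=2
CMP r4, #0  (cmp 2,0)
BNE L1: taken
r0=M[12]=-7
r1=37+(-7)=30
r6=12+4=16
r4=2-1=1
CMP r4, #0  (cmp 1,0)
BNE L1: taken
r0=M[16]=22
r1=30+22=52
r6=16+4=20
r4=1-1=0
CMP r4, #0  (cmp 0,0)
BNE L1: not taken
r1=22^1=23
halt.
Total executed instructions: 36.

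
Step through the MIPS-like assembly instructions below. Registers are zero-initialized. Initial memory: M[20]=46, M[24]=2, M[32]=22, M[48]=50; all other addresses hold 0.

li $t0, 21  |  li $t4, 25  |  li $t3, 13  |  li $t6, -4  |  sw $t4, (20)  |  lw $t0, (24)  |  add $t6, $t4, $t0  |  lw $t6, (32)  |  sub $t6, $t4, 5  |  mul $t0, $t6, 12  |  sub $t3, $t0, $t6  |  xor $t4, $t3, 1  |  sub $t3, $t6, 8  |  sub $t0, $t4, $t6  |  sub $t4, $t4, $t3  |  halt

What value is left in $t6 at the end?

20

li $t0, 21 → $t0=21
li $t4, 25 → $t4=25
li $t3, 13 → $t3=13
li $t6, -4 → $t6=-4
sw $t4, (20) → M[20]=25
lw $t0, (24) → $t0=M[24]=2
add $t6, $t4, $t0 → $t6=25+2=27
lw $t6, (32) → $t6=M[32]=22
sub $t6, $t4, 5 → $t6=25-5=20
mul $t0, $t6, 12 → $t0=20*12=240
sub $t3, $t0, $t6 → $t3=240-20=220
xor $t4, $t3, 1 → $t4=220^1=221
sub $t3, $t6, 8 → $t3=20-8=12
sub $t0, $t4, $t6 → $t0=221-20=201
sub $t4, $t4, $t3 → $t4=221-12=209
halt.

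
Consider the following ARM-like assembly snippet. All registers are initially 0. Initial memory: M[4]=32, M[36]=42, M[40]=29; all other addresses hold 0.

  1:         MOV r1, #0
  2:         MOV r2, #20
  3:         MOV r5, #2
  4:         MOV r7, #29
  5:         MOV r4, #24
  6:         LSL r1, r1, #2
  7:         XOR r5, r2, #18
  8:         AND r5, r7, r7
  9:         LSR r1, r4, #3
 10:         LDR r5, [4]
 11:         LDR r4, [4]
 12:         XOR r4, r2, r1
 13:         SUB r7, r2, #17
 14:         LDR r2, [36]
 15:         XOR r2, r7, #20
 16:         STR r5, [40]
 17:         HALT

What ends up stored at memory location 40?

r1=0
r2=20
r5=2
r7=29
r4=24
r1=0<<2=0
r5=20^18=6
r5=29&29=29
r1=24>>3=3
r5=M[4]=32
r4=M[4]=32
r4=20^3=23
r7=20-17=3
r2=M[36]=42
r2=3^20=23
STR r5, [40] → M[40]=32
halt.

32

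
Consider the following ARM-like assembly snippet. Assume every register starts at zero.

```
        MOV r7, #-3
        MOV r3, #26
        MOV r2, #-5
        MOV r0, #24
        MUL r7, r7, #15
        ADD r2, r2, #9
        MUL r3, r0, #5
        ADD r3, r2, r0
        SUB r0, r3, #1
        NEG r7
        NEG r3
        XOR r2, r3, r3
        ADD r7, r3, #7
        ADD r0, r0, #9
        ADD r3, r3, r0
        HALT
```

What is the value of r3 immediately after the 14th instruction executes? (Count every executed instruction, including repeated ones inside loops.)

MOV r7, #-3 → r7=-3
MOV r3, #26 → r3=26
MOV r2, #-5 → r2=-5
MOV r0, #24 → r0=24
MUL r7, r7, #15 → r7=(-3)*15=-45
ADD r2, r2, #9 → r2=(-5)+9=4
MUL r3, r0, #5 → r3=24*5=120
ADD r3, r2, r0 → r3=4+24=28
SUB r0, r3, #1 → r0=28-1=27
NEG r7 → r7=-(-45)=45
NEG r3 → r3=-(28)=-28
XOR r2, r3, r3 → r2=(-28)^(-28)=0
ADD r7, r3, #7 → r7=(-28)+7=-21
ADD r0, r0, #9 → r0=27+9=36
After step 14: r3 = -28.

-28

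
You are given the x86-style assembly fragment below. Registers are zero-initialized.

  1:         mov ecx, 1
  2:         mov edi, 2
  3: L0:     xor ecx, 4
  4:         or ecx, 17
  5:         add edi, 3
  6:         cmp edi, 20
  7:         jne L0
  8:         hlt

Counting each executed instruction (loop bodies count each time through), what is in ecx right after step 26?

mov ecx, 1 → ecx=1
mov edi, 2 → edi=2
xor ecx, 4 → ecx=1^4=5
or ecx, 17 → ecx=5|17=21
add edi, 3 → edi=2+3=5
cmp edi, 20  (cmp 5,20)
jne L0: taken
xor ecx, 4 → ecx=21^4=17
or ecx, 17 → ecx=17|17=17
add edi, 3 → edi=5+3=8
cmp edi, 20  (cmp 8,20)
jne L0: taken
xor ecx, 4 → ecx=17^4=21
or ecx, 17 → ecx=21|17=21
add edi, 3 → edi=8+3=11
cmp edi, 20  (cmp 11,20)
jne L0: taken
xor ecx, 4 → ecx=21^4=17
or ecx, 17 → ecx=17|17=17
add edi, 3 → edi=11+3=14
cmp edi, 20  (cmp 14,20)
jne L0: taken
xor ecx, 4 → ecx=17^4=21
or ecx, 17 → ecx=21|17=21
add edi, 3 → edi=14+3=17
cmp edi, 20  (cmp 17,20)
After step 26: ecx = 21.

21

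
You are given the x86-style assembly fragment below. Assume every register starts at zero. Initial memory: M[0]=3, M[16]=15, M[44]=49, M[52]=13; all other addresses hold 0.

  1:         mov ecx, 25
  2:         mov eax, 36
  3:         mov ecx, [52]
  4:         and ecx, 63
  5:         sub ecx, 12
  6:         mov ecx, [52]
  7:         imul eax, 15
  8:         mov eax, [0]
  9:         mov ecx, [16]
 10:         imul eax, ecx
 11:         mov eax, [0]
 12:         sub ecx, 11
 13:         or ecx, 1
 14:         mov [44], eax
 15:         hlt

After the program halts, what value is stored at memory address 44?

3

mov ecx, 25 → ecx=25
mov eax, 36 → eax=36
mov ecx, [52] → ecx=M[52]=13
and ecx, 63 → ecx=13&63=13
sub ecx, 12 → ecx=13-12=1
mov ecx, [52] → ecx=M[52]=13
imul eax, 15 → eax=36*15=540
mov eax, [0] → eax=M[0]=3
mov ecx, [16] → ecx=M[16]=15
imul eax, ecx → eax=3*15=45
mov eax, [0] → eax=M[0]=3
sub ecx, 11 → ecx=15-11=4
or ecx, 1 → ecx=4|1=5
mov [44], eax → M[44]=3
halt.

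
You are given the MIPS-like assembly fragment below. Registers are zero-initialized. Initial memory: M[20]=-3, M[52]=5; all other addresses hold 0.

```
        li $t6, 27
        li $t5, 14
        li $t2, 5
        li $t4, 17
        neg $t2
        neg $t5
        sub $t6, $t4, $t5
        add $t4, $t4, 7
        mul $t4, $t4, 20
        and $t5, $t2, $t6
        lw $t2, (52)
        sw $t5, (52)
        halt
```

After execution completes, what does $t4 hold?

li $t6, 27 → $t6=27
li $t5, 14 → $t5=14
li $t2, 5 → $t2=5
li $t4, 17 → $t4=17
neg $t2 → $t2=-(5)=-5
neg $t5 → $t5=-(14)=-14
sub $t6, $t4, $t5 → $t6=17-(-14)=31
add $t4, $t4, 7 → $t4=17+7=24
mul $t4, $t4, 20 → $t4=24*20=480
and $t5, $t2, $t6 → $t5=(-5)&31=27
lw $t2, (52) → $t2=M[52]=5
sw $t5, (52) → M[52]=27
halt.

480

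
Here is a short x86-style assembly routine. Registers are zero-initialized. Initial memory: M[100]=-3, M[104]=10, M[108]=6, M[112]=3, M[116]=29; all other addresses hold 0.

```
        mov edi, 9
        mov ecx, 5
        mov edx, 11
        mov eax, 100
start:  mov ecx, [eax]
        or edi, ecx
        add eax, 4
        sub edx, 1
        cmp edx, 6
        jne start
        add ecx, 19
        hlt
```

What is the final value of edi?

-1

edi=9
ecx=5
edx=11
eax=100
ecx=M[100]=-3
edi=9|(-3)=-3
eax=100+4=104
edx=11-1=10
cmp edx, 6  (cmp 10,6)
jne start: taken
ecx=M[104]=10
edi=(-3)|10=-1
eax=104+4=108
edx=10-1=9
cmp edx, 6  (cmp 9,6)
jne start: taken
ecx=M[108]=6
edi=(-1)|6=-1
eax=108+4=112
edx=9-1=8
cmp edx, 6  (cmp 8,6)
jne start: taken
ecx=M[112]=3
edi=(-1)|3=-1
eax=112+4=116
edx=8-1=7
cmp edx, 6  (cmp 7,6)
jne start: taken
ecx=M[116]=29
edi=(-1)|29=-1
eax=116+4=120
edx=7-1=6
cmp edx, 6  (cmp 6,6)
jne start: not taken
ecx=29+19=48
halt.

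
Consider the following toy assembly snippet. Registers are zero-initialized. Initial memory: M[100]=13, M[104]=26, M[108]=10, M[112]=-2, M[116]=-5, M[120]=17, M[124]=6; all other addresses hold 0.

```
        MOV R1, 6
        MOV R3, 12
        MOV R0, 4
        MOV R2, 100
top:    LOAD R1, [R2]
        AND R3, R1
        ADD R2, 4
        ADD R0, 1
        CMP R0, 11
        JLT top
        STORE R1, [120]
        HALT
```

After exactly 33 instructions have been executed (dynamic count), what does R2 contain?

120

after MOV R1, 6: R1=6
after MOV R3, 12: R3=12
after MOV R0, 4: R0=4
after MOV R2, 100: R2=100
after LOAD R1, [R2]: R1=M[100]=13
after AND R3, R1: R3=12&13=12
after ADD R2, 4: R2=100+4=104
after ADD R0, 1: R0=4+1=5
CMP R0, 11  (cmp 5,11)
JLT top: taken
after LOAD R1, [R2]: R1=M[104]=26
after AND R3, R1: R3=12&26=8
after ADD R2, 4: R2=104+4=108
after ADD R0, 1: R0=5+1=6
CMP R0, 11  (cmp 6,11)
JLT top: taken
after LOAD R1, [R2]: R1=M[108]=10
after AND R3, R1: R3=8&10=8
after ADD R2, 4: R2=108+4=112
after ADD R0, 1: R0=6+1=7
CMP R0, 11  (cmp 7,11)
JLT top: taken
after LOAD R1, [R2]: R1=M[112]=-2
after AND R3, R1: R3=8&(-2)=8
after ADD R2, 4: R2=112+4=116
after ADD R0, 1: R0=7+1=8
CMP R0, 11  (cmp 8,11)
JLT top: taken
after LOAD R1, [R2]: R1=M[116]=-5
after AND R3, R1: R3=8&(-5)=8
after ADD R2, 4: R2=116+4=120
after ADD R0, 1: R0=8+1=9
CMP R0, 11  (cmp 9,11)
After step 33: R2 = 120.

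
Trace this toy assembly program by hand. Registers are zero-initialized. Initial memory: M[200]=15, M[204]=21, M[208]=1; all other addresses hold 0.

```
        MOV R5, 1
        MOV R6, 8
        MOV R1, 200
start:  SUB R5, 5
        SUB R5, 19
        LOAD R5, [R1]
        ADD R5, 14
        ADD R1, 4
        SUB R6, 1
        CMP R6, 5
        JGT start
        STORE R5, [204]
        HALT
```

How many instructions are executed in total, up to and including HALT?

29

R5=1
R6=8
R1=200
R5=1-5=-4
R5=(-4)-19=-23
R5=M[200]=15
R5=15+14=29
R1=200+4=204
R6=8-1=7
CMP R6, 5  (cmp 7,5)
JGT start: taken
R5=29-5=24
R5=24-19=5
R5=M[204]=21
R5=21+14=35
R1=204+4=208
R6=7-1=6
CMP R6, 5  (cmp 6,5)
JGT start: taken
R5=35-5=30
R5=30-19=11
R5=M[208]=1
R5=1+14=15
R1=208+4=212
R6=6-1=5
CMP R6, 5  (cmp 5,5)
JGT start: not taken
STORE R5, [204] → M[204]=15
halt.
Total executed instructions: 29.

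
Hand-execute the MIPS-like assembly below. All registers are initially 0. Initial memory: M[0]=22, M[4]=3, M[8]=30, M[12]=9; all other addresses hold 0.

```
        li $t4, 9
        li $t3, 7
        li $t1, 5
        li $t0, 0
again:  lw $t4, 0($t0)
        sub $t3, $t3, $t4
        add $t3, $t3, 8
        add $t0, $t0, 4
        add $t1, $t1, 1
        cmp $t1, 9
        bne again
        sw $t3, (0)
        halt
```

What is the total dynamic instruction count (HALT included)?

after li $t4, 9: $t4=9
after li $t3, 7: $t3=7
after li $t1, 5: $t1=5
after li $t0, 0: $t0=0
after lw $t4, 0($t0): $t4=M[0]=22
after sub $t3, $t3, $t4: $t3=7-22=-15
after add $t3, $t3, 8: $t3=(-15)+8=-7
after add $t0, $t0, 4: $t0=0+4=4
after add $t1, $t1, 1: $t1=5+1=6
cmp $t1, 9  (cmp 6,9)
bne again: taken
after lw $t4, 0($t0): $t4=M[4]=3
after sub $t3, $t3, $t4: $t3=(-7)-3=-10
after add $t3, $t3, 8: $t3=(-10)+8=-2
after add $t0, $t0, 4: $t0=4+4=8
after add $t1, $t1, 1: $t1=6+1=7
cmp $t1, 9  (cmp 7,9)
bne again: taken
after lw $t4, 0($t0): $t4=M[8]=30
after sub $t3, $t3, $t4: $t3=(-2)-30=-32
after add $t3, $t3, 8: $t3=(-32)+8=-24
after add $t0, $t0, 4: $t0=8+4=12
after add $t1, $t1, 1: $t1=7+1=8
cmp $t1, 9  (cmp 8,9)
bne again: taken
after lw $t4, 0($t0): $t4=M[12]=9
after sub $t3, $t3, $t4: $t3=(-24)-9=-33
after add $t3, $t3, 8: $t3=(-33)+8=-25
after add $t0, $t0, 4: $t0=12+4=16
after add $t1, $t1, 1: $t1=8+1=9
cmp $t1, 9  (cmp 9,9)
bne again: not taken
sw $t3, (0) → M[0]=-25
halt.
Total executed instructions: 34.

34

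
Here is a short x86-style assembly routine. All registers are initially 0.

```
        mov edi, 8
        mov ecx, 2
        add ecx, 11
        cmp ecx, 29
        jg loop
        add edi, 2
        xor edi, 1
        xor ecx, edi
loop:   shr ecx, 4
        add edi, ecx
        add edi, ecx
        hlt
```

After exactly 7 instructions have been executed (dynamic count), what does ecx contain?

13

edi=8
ecx=2
ecx=2+11=13
cmp ecx, 29  (cmp 13,29)
jg loop: not taken
edi=8+2=10
edi=10^1=11
After step 7: ecx = 13.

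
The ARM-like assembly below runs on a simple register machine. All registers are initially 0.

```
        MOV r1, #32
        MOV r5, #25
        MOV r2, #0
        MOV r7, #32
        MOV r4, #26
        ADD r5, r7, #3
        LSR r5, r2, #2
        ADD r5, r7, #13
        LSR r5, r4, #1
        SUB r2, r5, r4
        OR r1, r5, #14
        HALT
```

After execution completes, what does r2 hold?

MOV r1, #32 → r1=32
MOV r5, #25 → r5=25
MOV r2, #0 → r2=0
MOV r7, #32 → r7=32
MOV r4, #26 → r4=26
ADD r5, r7, #3 → r5=32+3=35
LSR r5, r2, #2 → r5=0>>2=0
ADD r5, r7, #13 → r5=32+13=45
LSR r5, r4, #1 → r5=26>>1=13
SUB r2, r5, r4 → r2=13-26=-13
OR r1, r5, #14 → r1=13|14=15
halt.

-13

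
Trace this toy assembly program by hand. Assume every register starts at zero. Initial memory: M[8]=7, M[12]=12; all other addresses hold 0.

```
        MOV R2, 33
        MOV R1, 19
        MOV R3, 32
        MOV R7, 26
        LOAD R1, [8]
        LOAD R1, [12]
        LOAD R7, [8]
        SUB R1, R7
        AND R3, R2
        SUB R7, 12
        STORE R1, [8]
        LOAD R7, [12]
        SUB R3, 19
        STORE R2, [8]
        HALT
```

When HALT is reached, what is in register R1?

MOV R2, 33 → R2=33
MOV R1, 19 → R1=19
MOV R3, 32 → R3=32
MOV R7, 26 → R7=26
LOAD R1, [8] → R1=M[8]=7
LOAD R1, [12] → R1=M[12]=12
LOAD R7, [8] → R7=M[8]=7
SUB R1, R7 → R1=12-7=5
AND R3, R2 → R3=32&33=32
SUB R7, 12 → R7=7-12=-5
STORE R1, [8] → M[8]=5
LOAD R7, [12] → R7=M[12]=12
SUB R3, 19 → R3=32-19=13
STORE R2, [8] → M[8]=33
halt.

5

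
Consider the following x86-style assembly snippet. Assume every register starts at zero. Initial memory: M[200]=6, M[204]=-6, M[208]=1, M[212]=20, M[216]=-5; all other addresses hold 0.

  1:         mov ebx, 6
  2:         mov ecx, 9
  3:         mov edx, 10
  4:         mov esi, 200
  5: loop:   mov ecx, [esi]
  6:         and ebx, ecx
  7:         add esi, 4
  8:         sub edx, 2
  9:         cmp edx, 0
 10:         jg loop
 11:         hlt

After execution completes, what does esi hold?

ebx=6
ecx=9
edx=10
esi=200
ecx=M[200]=6
ebx=6&6=6
esi=200+4=204
edx=10-2=8
cmp edx, 0  (cmp 8,0)
jg loop: taken
ecx=M[204]=-6
ebx=6&(-6)=2
esi=204+4=208
edx=8-2=6
cmp edx, 0  (cmp 6,0)
jg loop: taken
ecx=M[208]=1
ebx=2&1=0
esi=208+4=212
edx=6-2=4
cmp edx, 0  (cmp 4,0)
jg loop: taken
ecx=M[212]=20
ebx=0&20=0
esi=212+4=216
edx=4-2=2
cmp edx, 0  (cmp 2,0)
jg loop: taken
ecx=M[216]=-5
ebx=0&(-5)=0
esi=216+4=220
edx=2-2=0
cmp edx, 0  (cmp 0,0)
jg loop: not taken
halt.

220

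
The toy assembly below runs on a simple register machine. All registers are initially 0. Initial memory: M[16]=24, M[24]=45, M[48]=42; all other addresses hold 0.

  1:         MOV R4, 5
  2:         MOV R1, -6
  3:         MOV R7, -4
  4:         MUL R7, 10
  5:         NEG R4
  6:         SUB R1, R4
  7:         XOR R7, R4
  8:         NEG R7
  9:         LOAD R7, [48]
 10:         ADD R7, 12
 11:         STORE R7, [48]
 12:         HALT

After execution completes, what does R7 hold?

MOV R4, 5 → R4=5
MOV R1, -6 → R1=-6
MOV R7, -4 → R7=-4
MUL R7, 10 → R7=(-4)*10=-40
NEG R4 → R4=-(5)=-5
SUB R1, R4 → R1=(-6)-(-5)=-1
XOR R7, R4 → R7=(-40)^(-5)=35
NEG R7 → R7=-(35)=-35
LOAD R7, [48] → R7=M[48]=42
ADD R7, 12 → R7=42+12=54
STORE R7, [48] → M[48]=54
halt.

54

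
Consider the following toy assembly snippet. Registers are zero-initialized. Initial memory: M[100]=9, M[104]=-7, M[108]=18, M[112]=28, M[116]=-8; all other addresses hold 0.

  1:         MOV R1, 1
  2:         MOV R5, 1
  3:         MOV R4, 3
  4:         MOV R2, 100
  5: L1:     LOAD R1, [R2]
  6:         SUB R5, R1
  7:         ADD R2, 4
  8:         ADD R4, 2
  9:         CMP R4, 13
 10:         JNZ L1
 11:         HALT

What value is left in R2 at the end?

120

R1=1
R5=1
R4=3
R2=100
R1=M[100]=9
R5=1-9=-8
R2=100+4=104
R4=3+2=5
CMP R4, 13  (cmp 5,13)
JNZ L1: taken
R1=M[104]=-7
R5=(-8)-(-7)=-1
R2=104+4=108
R4=5+2=7
CMP R4, 13  (cmp 7,13)
JNZ L1: taken
R1=M[108]=18
R5=(-1)-18=-19
R2=108+4=112
R4=7+2=9
CMP R4, 13  (cmp 9,13)
JNZ L1: taken
R1=M[112]=28
R5=(-19)-28=-47
R2=112+4=116
R4=9+2=11
CMP R4, 13  (cmp 11,13)
JNZ L1: taken
R1=M[116]=-8
R5=(-47)-(-8)=-39
R2=116+4=120
R4=11+2=13
CMP R4, 13  (cmp 13,13)
JNZ L1: not taken
halt.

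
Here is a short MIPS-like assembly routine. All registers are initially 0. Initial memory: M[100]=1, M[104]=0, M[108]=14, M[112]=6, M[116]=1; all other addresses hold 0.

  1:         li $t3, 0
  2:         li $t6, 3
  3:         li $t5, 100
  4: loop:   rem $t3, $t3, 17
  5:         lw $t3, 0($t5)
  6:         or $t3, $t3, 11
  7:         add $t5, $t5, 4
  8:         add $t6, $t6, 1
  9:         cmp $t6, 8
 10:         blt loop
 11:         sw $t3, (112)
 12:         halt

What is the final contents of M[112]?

11

after li $t3, 0: $t3=0
after li $t6, 3: $t6=3
after li $t5, 100: $t5=100
after rem $t3, $t3, 17: $t3=0%17=0
after lw $t3, 0($t5): $t3=M[100]=1
after or $t3, $t3, 11: $t3=1|11=11
after add $t5, $t5, 4: $t5=100+4=104
after add $t6, $t6, 1: $t6=3+1=4
cmp $t6, 8  (cmp 4,8)
blt loop: taken
after rem $t3, $t3, 17: $t3=11%17=11
after lw $t3, 0($t5): $t3=M[104]=0
after or $t3, $t3, 11: $t3=0|11=11
after add $t5, $t5, 4: $t5=104+4=108
after add $t6, $t6, 1: $t6=4+1=5
cmp $t6, 8  (cmp 5,8)
blt loop: taken
after rem $t3, $t3, 17: $t3=11%17=11
after lw $t3, 0($t5): $t3=M[108]=14
after or $t3, $t3, 11: $t3=14|11=15
after add $t5, $t5, 4: $t5=108+4=112
after add $t6, $t6, 1: $t6=5+1=6
cmp $t6, 8  (cmp 6,8)
blt loop: taken
after rem $t3, $t3, 17: $t3=15%17=15
after lw $t3, 0($t5): $t3=M[112]=6
after or $t3, $t3, 11: $t3=6|11=15
after add $t5, $t5, 4: $t5=112+4=116
after add $t6, $t6, 1: $t6=6+1=7
cmp $t6, 8  (cmp 7,8)
blt loop: taken
after rem $t3, $t3, 17: $t3=15%17=15
after lw $t3, 0($t5): $t3=M[116]=1
after or $t3, $t3, 11: $t3=1|11=11
after add $t5, $t5, 4: $t5=116+4=120
after add $t6, $t6, 1: $t6=7+1=8
cmp $t6, 8  (cmp 8,8)
blt loop: not taken
sw $t3, (112) → M[112]=11
halt.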